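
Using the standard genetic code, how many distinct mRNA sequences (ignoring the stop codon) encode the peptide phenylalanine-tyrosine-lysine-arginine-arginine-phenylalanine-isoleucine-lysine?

Phe: 2 codons.
Tyr: 2 codons.
Lys: 2 codons.
Arg: 6 codons.
Arg: 6 codons.
Phe: 2 codons.
Ile: 3 codons.
Lys: 2 codons.
2 × 2 × 2 × 6 × 6 × 2 × 3 × 2 = 3456.

3456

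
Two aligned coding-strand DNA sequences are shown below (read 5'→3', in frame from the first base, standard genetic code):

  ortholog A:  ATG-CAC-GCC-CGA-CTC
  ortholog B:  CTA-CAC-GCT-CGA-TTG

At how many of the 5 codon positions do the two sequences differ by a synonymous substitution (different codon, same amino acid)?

Codon 1: ATG Met / CTA Leu — nonsynonymous.
Codon 2: CAC His / CAC His — identical.
Codon 3: GCC Ala / GCT Ala — synonymous.
Codon 4: CGA Arg / CGA Arg — identical.
Codon 5: CTC Leu / TTG Leu — synonymous.
Synonymous differences: 2.

2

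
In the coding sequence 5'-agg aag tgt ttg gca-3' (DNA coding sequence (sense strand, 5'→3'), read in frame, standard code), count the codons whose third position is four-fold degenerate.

Codon 1 AGG (Arg): third position 2-fold.
Codon 2 AAG (Lys): third position 2-fold.
Codon 3 TGT (Cys): third position 2-fold.
Codon 4 TTG (Leu): third position 2-fold.
Codon 5 GCA (Ala): third position 4-fold.
Four-fold degenerate third positions: 1.

1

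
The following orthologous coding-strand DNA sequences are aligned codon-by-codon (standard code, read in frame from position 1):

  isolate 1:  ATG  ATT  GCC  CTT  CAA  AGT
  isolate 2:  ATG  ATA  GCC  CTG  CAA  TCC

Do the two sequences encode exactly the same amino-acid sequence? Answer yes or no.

yes

Codon 1: ATG Met / ATG Met — identical.
Codon 2: ATT Ile / ATA Ile — synonymous.
Codon 3: GCC Ala / GCC Ala — identical.
Codon 4: CTT Leu / CTG Leu — synonymous.
Codon 5: CAA Gln / CAA Gln — identical.
Codon 6: AGT Ser / TCC Ser — synonymous.
Nonsynonymous differences: 0 → same protein.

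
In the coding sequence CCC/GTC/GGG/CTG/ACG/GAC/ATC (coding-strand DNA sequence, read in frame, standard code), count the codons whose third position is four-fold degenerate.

5

Codon 1 CCC (Pro): third position 4-fold.
Codon 2 GTC (Val): third position 4-fold.
Codon 3 GGG (Gly): third position 4-fold.
Codon 4 CTG (Leu): third position 4-fold.
Codon 5 ACG (Thr): third position 4-fold.
Codon 6 GAC (Asp): third position 2-fold.
Codon 7 ATC (Ile): third position 3-fold.
Four-fold degenerate third positions: 5.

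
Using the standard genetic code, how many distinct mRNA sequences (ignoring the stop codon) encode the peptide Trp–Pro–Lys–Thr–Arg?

Trp: 1 codon.
Pro: 4 codons.
Lys: 2 codons.
Thr: 4 codons.
Arg: 6 codons.
1 × 4 × 2 × 4 × 6 = 192.

192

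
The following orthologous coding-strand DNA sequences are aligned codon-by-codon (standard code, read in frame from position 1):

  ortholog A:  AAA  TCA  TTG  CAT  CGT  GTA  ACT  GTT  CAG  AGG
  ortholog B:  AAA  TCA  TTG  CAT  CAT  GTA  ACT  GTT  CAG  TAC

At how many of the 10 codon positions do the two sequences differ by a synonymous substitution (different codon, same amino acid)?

0

Codon 1: AAA Lys / AAA Lys — identical.
Codon 2: TCA Ser / TCA Ser — identical.
Codon 3: TTG Leu / TTG Leu — identical.
Codon 4: CAT His / CAT His — identical.
Codon 5: CGT Arg / CAT His — nonsynonymous.
Codon 6: GTA Val / GTA Val — identical.
Codon 7: ACT Thr / ACT Thr — identical.
Codon 8: GTT Val / GTT Val — identical.
Codon 9: CAG Gln / CAG Gln — identical.
Codon 10: AGG Arg / TAC Tyr — nonsynonymous.
Synonymous differences: 0.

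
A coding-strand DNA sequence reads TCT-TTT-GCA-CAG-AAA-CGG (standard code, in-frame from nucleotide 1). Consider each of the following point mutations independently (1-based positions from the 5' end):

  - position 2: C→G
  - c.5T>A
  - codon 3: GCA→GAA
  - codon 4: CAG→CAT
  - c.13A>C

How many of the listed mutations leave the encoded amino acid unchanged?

0

Codon 1: TCT (Ser) → TGT (Cys) — missense.
Codon 2: TTT (Phe) → TAT (Tyr) — missense.
Codon 3: GCA (Ala) → GAA (Glu) — missense.
Codon 4: CAG (Gln) → CAT (His) — missense.
Codon 5: AAA (Lys) → CAA (Gln) — missense.
Synonymous: 0 of 5.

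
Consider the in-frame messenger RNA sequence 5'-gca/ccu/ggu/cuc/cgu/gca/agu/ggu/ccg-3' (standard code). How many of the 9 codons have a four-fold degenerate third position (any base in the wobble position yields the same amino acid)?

Codon 1 GCA (Ala): third position 4-fold.
Codon 2 CCU (Pro): third position 4-fold.
Codon 3 GGU (Gly): third position 4-fold.
Codon 4 CUC (Leu): third position 4-fold.
Codon 5 CGU (Arg): third position 4-fold.
Codon 6 GCA (Ala): third position 4-fold.
Codon 7 AGU (Ser): third position 2-fold.
Codon 8 GGU (Gly): third position 4-fold.
Codon 9 CCG (Pro): third position 4-fold.
Four-fold degenerate third positions: 8.

8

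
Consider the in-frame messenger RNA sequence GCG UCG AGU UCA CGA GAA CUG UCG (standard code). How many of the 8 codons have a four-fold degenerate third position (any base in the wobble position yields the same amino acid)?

Codon 1 GCG (Ala): third position 4-fold.
Codon 2 UCG (Ser): third position 4-fold.
Codon 3 AGU (Ser): third position 2-fold.
Codon 4 UCA (Ser): third position 4-fold.
Codon 5 CGA (Arg): third position 4-fold.
Codon 6 GAA (Glu): third position 2-fold.
Codon 7 CUG (Leu): third position 4-fold.
Codon 8 UCG (Ser): third position 4-fold.
Four-fold degenerate third positions: 6.

6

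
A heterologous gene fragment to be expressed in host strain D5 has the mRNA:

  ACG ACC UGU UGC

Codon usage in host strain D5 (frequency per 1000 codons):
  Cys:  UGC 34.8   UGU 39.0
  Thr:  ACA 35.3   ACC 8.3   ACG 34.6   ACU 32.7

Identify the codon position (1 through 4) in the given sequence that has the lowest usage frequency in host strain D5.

2

Codon 1 ACG (Thr): 34.6 per 1000.
Codon 2 ACC (Thr): 8.3 per 1000.
Codon 3 UGU (Cys): 39.0 per 1000.
Codon 4 UGC (Cys): 34.8 per 1000.
Lowest frequency is 8.3 at codon 2.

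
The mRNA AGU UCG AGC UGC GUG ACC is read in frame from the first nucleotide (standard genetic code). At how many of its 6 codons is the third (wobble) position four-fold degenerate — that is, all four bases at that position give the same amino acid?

Codon 1 AGU (Ser): third position 2-fold.
Codon 2 UCG (Ser): third position 4-fold.
Codon 3 AGC (Ser): third position 2-fold.
Codon 4 UGC (Cys): third position 2-fold.
Codon 5 GUG (Val): third position 4-fold.
Codon 6 ACC (Thr): third position 4-fold.
Four-fold degenerate third positions: 3.

3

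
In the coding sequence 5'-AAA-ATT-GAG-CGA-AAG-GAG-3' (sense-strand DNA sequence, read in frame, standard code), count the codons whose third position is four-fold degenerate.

Codon 1 AAA (Lys): third position 2-fold.
Codon 2 ATT (Ile): third position 3-fold.
Codon 3 GAG (Glu): third position 2-fold.
Codon 4 CGA (Arg): third position 4-fold.
Codon 5 AAG (Lys): third position 2-fold.
Codon 6 GAG (Glu): third position 2-fold.
Four-fold degenerate third positions: 1.

1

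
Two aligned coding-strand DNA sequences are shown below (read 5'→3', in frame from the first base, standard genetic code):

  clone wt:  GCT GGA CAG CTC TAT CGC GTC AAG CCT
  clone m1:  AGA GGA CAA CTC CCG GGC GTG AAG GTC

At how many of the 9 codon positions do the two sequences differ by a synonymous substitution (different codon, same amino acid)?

2

Codon 1: GCT Ala / AGA Arg — nonsynonymous.
Codon 2: GGA Gly / GGA Gly — identical.
Codon 3: CAG Gln / CAA Gln — synonymous.
Codon 4: CTC Leu / CTC Leu — identical.
Codon 5: TAT Tyr / CCG Pro — nonsynonymous.
Codon 6: CGC Arg / GGC Gly — nonsynonymous.
Codon 7: GTC Val / GTG Val — synonymous.
Codon 8: AAG Lys / AAG Lys — identical.
Codon 9: CCT Pro / GTC Val — nonsynonymous.
Synonymous differences: 2.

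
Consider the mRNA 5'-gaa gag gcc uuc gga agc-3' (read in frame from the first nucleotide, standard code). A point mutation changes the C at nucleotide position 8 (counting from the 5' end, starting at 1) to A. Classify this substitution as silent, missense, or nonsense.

missense

Position 8 falls in codon 3: GCC → Ala.
After the substitution the codon is GAC → Asp.
Ala ≠ Asp, so this is a missense mutation.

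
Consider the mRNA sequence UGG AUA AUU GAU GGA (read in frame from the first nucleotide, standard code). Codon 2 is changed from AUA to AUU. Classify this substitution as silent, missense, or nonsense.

Position 6 falls in codon 2: AUA → Ile.
After the substitution the codon is AUU → Ile.
Both encode Ile, so the change is synonymous.

silent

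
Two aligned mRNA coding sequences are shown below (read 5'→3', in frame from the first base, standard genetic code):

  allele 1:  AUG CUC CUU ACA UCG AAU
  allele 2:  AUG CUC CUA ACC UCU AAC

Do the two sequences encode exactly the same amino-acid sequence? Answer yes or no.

Codon 1: AUG Met / AUG Met — identical.
Codon 2: CUC Leu / CUC Leu — identical.
Codon 3: CUU Leu / CUA Leu — synonymous.
Codon 4: ACA Thr / ACC Thr — synonymous.
Codon 5: UCG Ser / UCU Ser — synonymous.
Codon 6: AAU Asn / AAC Asn — synonymous.
Nonsynonymous differences: 0 → same protein.

yes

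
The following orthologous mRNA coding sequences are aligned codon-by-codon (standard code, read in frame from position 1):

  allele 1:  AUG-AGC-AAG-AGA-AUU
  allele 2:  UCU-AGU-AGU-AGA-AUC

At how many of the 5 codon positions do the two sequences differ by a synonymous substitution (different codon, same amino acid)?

Codon 1: AUG Met / UCU Ser — nonsynonymous.
Codon 2: AGC Ser / AGU Ser — synonymous.
Codon 3: AAG Lys / AGU Ser — nonsynonymous.
Codon 4: AGA Arg / AGA Arg — identical.
Codon 5: AUU Ile / AUC Ile — synonymous.
Synonymous differences: 2.

2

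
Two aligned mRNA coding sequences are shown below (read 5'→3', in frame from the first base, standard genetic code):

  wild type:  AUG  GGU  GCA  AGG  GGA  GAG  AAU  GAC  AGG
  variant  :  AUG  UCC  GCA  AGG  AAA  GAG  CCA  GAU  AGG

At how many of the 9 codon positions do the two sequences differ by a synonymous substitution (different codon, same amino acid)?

Codon 1: AUG Met / AUG Met — identical.
Codon 2: GGU Gly / UCC Ser — nonsynonymous.
Codon 3: GCA Ala / GCA Ala — identical.
Codon 4: AGG Arg / AGG Arg — identical.
Codon 5: GGA Gly / AAA Lys — nonsynonymous.
Codon 6: GAG Glu / GAG Glu — identical.
Codon 7: AAU Asn / CCA Pro — nonsynonymous.
Codon 8: GAC Asp / GAU Asp — synonymous.
Codon 9: AGG Arg / AGG Arg — identical.
Synonymous differences: 1.

1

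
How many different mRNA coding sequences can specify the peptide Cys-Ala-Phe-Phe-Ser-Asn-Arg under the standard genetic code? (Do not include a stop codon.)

Cys: 2 codons.
Ala: 4 codons.
Phe: 2 codons.
Phe: 2 codons.
Ser: 6 codons.
Asn: 2 codons.
Arg: 6 codons.
2 × 4 × 2 × 2 × 6 × 2 × 6 = 2304.

2304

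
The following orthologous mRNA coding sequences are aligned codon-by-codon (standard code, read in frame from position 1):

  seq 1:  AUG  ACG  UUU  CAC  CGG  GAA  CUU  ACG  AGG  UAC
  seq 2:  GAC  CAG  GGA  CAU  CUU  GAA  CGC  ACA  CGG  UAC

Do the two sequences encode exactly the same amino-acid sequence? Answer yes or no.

no

Codon 1: AUG Met / GAC Asp — nonsynonymous.
Codon 2: ACG Thr / CAG Gln — nonsynonymous.
Codon 3: UUU Phe / GGA Gly — nonsynonymous.
Codon 4: CAC His / CAU His — synonymous.
Codon 5: CGG Arg / CUU Leu — nonsynonymous.
Codon 6: GAA Glu / GAA Glu — identical.
Codon 7: CUU Leu / CGC Arg — nonsynonymous.
Codon 8: ACG Thr / ACA Thr — synonymous.
Codon 9: AGG Arg / CGG Arg — synonymous.
Codon 10: UAC Tyr / UAC Tyr — identical.
Nonsynonymous differences: 5 → different protein.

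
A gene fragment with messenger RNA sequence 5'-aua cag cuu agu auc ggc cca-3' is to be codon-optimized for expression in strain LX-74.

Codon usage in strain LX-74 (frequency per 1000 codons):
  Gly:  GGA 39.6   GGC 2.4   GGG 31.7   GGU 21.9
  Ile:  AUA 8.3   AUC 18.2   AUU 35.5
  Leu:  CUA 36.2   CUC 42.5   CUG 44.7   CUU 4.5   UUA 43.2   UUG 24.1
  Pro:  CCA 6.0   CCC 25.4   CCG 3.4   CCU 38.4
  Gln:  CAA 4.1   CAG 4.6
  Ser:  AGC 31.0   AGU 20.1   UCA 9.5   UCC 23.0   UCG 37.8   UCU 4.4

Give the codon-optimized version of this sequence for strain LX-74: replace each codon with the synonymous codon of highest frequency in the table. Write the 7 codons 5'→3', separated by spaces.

AUU CAG CUG UCG AUU GGA CCU

Codon 1 (Ile): best is AUU at 35.5.
Codon 2 (Gln): best is CAG at 4.6.
Codon 3 (Leu): best is CUG at 44.7.
Codon 4 (Ser): best is UCG at 37.8.
Codon 5 (Ile): best is AUU at 35.5.
Codon 6 (Gly): best is GGA at 39.6.
Codon 7 (Pro): best is CCU at 38.4.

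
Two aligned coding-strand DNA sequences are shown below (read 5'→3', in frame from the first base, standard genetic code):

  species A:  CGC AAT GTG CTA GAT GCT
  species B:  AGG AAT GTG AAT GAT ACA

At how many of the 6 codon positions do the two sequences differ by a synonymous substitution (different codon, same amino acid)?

Codon 1: CGC Arg / AGG Arg — synonymous.
Codon 2: AAT Asn / AAT Asn — identical.
Codon 3: GTG Val / GTG Val — identical.
Codon 4: CTA Leu / AAT Asn — nonsynonymous.
Codon 5: GAT Asp / GAT Asp — identical.
Codon 6: GCT Ala / ACA Thr — nonsynonymous.
Synonymous differences: 1.

1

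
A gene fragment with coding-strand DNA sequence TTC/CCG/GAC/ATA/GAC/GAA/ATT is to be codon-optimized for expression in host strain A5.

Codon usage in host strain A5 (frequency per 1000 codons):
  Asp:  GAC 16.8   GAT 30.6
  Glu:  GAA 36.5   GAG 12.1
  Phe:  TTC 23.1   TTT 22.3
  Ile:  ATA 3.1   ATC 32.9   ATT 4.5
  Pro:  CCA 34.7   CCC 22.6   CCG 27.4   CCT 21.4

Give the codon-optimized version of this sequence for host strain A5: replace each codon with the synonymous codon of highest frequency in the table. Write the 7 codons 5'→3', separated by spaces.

TTC CCA GAT ATC GAT GAA ATC

Codon 1 (Phe): best is TTC at 23.1.
Codon 2 (Pro): best is CCA at 34.7.
Codon 3 (Asp): best is GAT at 30.6.
Codon 4 (Ile): best is ATC at 32.9.
Codon 5 (Asp): best is GAT at 30.6.
Codon 6 (Glu): best is GAA at 36.5.
Codon 7 (Ile): best is ATC at 32.9.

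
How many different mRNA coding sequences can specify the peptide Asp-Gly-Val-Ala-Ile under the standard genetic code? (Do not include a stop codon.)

Asp: 2 codons.
Gly: 4 codons.
Val: 4 codons.
Ala: 4 codons.
Ile: 3 codons.
2 × 4 × 4 × 4 × 3 = 384.

384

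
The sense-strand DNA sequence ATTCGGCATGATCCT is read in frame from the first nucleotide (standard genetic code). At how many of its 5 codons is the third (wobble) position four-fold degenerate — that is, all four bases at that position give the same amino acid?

2

Codon 1 ATT (Ile): third position 3-fold.
Codon 2 CGG (Arg): third position 4-fold.
Codon 3 CAT (His): third position 2-fold.
Codon 4 GAT (Asp): third position 2-fold.
Codon 5 CCT (Pro): third position 4-fold.
Four-fold degenerate third positions: 2.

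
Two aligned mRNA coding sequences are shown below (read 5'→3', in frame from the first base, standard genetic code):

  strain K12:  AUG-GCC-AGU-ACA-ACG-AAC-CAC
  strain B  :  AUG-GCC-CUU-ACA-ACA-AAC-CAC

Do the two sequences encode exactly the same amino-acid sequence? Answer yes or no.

no

Codon 1: AUG Met / AUG Met — identical.
Codon 2: GCC Ala / GCC Ala — identical.
Codon 3: AGU Ser / CUU Leu — nonsynonymous.
Codon 4: ACA Thr / ACA Thr — identical.
Codon 5: ACG Thr / ACA Thr — synonymous.
Codon 6: AAC Asn / AAC Asn — identical.
Codon 7: CAC His / CAC His — identical.
Nonsynonymous differences: 1 → different protein.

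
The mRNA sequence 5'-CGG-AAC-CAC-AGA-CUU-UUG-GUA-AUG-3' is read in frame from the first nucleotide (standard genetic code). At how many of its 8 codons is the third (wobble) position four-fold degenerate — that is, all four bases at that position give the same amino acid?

3

Codon 1 CGG (Arg): third position 4-fold.
Codon 2 AAC (Asn): third position 2-fold.
Codon 3 CAC (His): third position 2-fold.
Codon 4 AGA (Arg): third position 2-fold.
Codon 5 CUU (Leu): third position 4-fold.
Codon 6 UUG (Leu): third position 2-fold.
Codon 7 GUA (Val): third position 4-fold.
Codon 8 AUG (Met): third position 1-fold.
Four-fold degenerate third positions: 3.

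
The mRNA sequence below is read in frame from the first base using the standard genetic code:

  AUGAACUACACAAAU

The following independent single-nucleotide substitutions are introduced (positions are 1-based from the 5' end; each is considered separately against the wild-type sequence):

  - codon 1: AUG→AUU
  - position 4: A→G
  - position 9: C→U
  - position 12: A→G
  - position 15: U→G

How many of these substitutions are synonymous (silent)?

Codon 1: AUG (Met) → AUU (Ile) — missense.
Codon 2: AAC (Asn) → GAC (Asp) — missense.
Codon 3: UAC (Tyr) → UAU (Tyr) — synonymous.
Codon 4: ACA (Thr) → ACG (Thr) — synonymous.
Codon 5: AAU (Asn) → AAG (Lys) — missense.
Synonymous: 2 of 5.

2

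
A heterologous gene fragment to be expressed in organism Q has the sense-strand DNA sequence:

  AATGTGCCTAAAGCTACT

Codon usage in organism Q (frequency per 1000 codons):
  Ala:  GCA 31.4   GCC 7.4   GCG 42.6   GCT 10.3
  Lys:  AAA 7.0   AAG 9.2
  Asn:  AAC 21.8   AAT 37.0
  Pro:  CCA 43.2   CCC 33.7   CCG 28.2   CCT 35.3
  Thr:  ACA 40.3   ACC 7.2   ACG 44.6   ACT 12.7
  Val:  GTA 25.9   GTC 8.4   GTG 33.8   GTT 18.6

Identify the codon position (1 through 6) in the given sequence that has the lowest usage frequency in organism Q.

4

Codon 1 AAT (Asn): 37.0 per 1000.
Codon 2 GTG (Val): 33.8 per 1000.
Codon 3 CCT (Pro): 35.3 per 1000.
Codon 4 AAA (Lys): 7.0 per 1000.
Codon 5 GCT (Ala): 10.3 per 1000.
Codon 6 ACT (Thr): 12.7 per 1000.
Lowest frequency is 7.0 at codon 4.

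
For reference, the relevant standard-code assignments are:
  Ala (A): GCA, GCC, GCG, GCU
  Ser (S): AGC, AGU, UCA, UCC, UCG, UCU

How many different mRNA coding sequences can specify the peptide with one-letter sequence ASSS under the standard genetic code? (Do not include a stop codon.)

864

Ala: 4 codons.
Ser: 6 codons.
Ser: 6 codons.
Ser: 6 codons.
4 × 6 × 6 × 6 = 864.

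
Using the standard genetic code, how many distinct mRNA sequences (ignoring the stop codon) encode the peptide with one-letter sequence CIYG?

Cys: 2 codons.
Ile: 3 codons.
Tyr: 2 codons.
Gly: 4 codons.
2 × 3 × 2 × 4 = 48.

48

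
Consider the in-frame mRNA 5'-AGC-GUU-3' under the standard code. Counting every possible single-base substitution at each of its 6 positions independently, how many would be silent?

4

Codon 1 (AGC, Ser): 1 synonymous substitution.
Codon 2 (GUU, Val): 3 synonymous substitutions.
Total: 1 + 3 = 4.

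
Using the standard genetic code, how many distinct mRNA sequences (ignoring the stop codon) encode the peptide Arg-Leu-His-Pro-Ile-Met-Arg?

Arg: 6 codons.
Leu: 6 codons.
His: 2 codons.
Pro: 4 codons.
Ile: 3 codons.
Met: 1 codon.
Arg: 6 codons.
6 × 6 × 2 × 4 × 3 × 1 × 6 = 5184.

5184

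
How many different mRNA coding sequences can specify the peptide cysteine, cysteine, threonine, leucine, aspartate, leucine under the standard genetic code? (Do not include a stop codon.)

1152

Cys: 2 codons.
Cys: 2 codons.
Thr: 4 codons.
Leu: 6 codons.
Asp: 2 codons.
Leu: 6 codons.
2 × 2 × 4 × 6 × 2 × 6 = 1152.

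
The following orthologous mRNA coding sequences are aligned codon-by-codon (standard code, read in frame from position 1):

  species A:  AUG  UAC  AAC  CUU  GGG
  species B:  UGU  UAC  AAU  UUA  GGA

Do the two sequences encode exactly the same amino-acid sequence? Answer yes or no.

no

Codon 1: AUG Met / UGU Cys — nonsynonymous.
Codon 2: UAC Tyr / UAC Tyr — identical.
Codon 3: AAC Asn / AAU Asn — synonymous.
Codon 4: CUU Leu / UUA Leu — synonymous.
Codon 5: GGG Gly / GGA Gly — synonymous.
Nonsynonymous differences: 1 → different protein.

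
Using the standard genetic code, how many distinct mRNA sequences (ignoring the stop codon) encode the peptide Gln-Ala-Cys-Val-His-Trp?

Gln: 2 codons.
Ala: 4 codons.
Cys: 2 codons.
Val: 4 codons.
His: 2 codons.
Trp: 1 codon.
2 × 4 × 2 × 4 × 2 × 1 = 128.

128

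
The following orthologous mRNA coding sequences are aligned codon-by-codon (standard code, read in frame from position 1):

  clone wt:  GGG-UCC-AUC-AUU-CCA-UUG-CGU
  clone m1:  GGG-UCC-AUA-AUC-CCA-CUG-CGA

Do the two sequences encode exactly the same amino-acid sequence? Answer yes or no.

yes

Codon 1: GGG Gly / GGG Gly — identical.
Codon 2: UCC Ser / UCC Ser — identical.
Codon 3: AUC Ile / AUA Ile — synonymous.
Codon 4: AUU Ile / AUC Ile — synonymous.
Codon 5: CCA Pro / CCA Pro — identical.
Codon 6: UUG Leu / CUG Leu — synonymous.
Codon 7: CGU Arg / CGA Arg — synonymous.
Nonsynonymous differences: 0 → same protein.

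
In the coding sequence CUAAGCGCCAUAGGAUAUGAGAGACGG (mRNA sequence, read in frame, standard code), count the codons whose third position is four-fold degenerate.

Codon 1 CUA (Leu): third position 4-fold.
Codon 2 AGC (Ser): third position 2-fold.
Codon 3 GCC (Ala): third position 4-fold.
Codon 4 AUA (Ile): third position 3-fold.
Codon 5 GGA (Gly): third position 4-fold.
Codon 6 UAU (Tyr): third position 2-fold.
Codon 7 GAG (Glu): third position 2-fold.
Codon 8 AGA (Arg): third position 2-fold.
Codon 9 CGG (Arg): third position 4-fold.
Four-fold degenerate third positions: 4.

4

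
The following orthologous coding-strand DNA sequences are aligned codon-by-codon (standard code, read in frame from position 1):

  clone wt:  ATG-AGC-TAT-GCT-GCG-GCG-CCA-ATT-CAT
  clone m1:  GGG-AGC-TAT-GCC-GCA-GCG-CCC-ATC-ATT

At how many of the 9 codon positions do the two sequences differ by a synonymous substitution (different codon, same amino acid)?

4

Codon 1: ATG Met / GGG Gly — nonsynonymous.
Codon 2: AGC Ser / AGC Ser — identical.
Codon 3: TAT Tyr / TAT Tyr — identical.
Codon 4: GCT Ala / GCC Ala — synonymous.
Codon 5: GCG Ala / GCA Ala — synonymous.
Codon 6: GCG Ala / GCG Ala — identical.
Codon 7: CCA Pro / CCC Pro — synonymous.
Codon 8: ATT Ile / ATC Ile — synonymous.
Codon 9: CAT His / ATT Ile — nonsynonymous.
Synonymous differences: 4.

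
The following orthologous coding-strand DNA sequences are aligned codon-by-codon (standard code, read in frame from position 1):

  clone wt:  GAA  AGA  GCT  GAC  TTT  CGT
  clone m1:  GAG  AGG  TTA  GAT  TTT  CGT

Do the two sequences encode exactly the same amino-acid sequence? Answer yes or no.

Codon 1: GAA Glu / GAG Glu — synonymous.
Codon 2: AGA Arg / AGG Arg — synonymous.
Codon 3: GCT Ala / TTA Leu — nonsynonymous.
Codon 4: GAC Asp / GAT Asp — synonymous.
Codon 5: TTT Phe / TTT Phe — identical.
Codon 6: CGT Arg / CGT Arg — identical.
Nonsynonymous differences: 1 → different protein.

no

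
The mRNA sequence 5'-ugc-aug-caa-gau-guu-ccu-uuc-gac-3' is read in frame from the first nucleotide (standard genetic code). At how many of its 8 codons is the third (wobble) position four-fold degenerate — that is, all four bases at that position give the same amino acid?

2

Codon 1 UGC (Cys): third position 2-fold.
Codon 2 AUG (Met): third position 1-fold.
Codon 3 CAA (Gln): third position 2-fold.
Codon 4 GAU (Asp): third position 2-fold.
Codon 5 GUU (Val): third position 4-fold.
Codon 6 CCU (Pro): third position 4-fold.
Codon 7 UUC (Phe): third position 2-fold.
Codon 8 GAC (Asp): third position 2-fold.
Four-fold degenerate third positions: 2.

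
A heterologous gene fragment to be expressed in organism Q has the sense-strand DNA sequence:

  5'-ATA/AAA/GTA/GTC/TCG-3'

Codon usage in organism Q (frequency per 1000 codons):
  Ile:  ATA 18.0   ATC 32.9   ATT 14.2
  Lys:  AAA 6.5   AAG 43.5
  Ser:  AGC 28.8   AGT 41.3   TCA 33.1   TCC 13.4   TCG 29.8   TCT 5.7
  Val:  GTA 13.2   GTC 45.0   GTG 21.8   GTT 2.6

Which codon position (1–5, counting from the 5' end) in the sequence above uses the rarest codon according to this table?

2

Codon 1 ATA (Ile): 18.0 per 1000.
Codon 2 AAA (Lys): 6.5 per 1000.
Codon 3 GTA (Val): 13.2 per 1000.
Codon 4 GTC (Val): 45.0 per 1000.
Codon 5 TCG (Ser): 29.8 per 1000.
Lowest frequency is 6.5 at codon 2.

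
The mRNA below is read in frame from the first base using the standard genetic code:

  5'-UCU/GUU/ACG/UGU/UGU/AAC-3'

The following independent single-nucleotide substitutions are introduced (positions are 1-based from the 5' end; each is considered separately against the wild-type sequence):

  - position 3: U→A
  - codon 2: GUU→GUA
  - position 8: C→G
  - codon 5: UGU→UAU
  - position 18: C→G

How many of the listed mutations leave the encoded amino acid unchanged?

2

Codon 1: UCU (Ser) → UCA (Ser) — synonymous.
Codon 2: GUU (Val) → GUA (Val) — synonymous.
Codon 3: ACG (Thr) → AGG (Arg) — missense.
Codon 5: UGU (Cys) → UAU (Tyr) — missense.
Codon 6: AAC (Asn) → AAG (Lys) — missense.
Synonymous: 2 of 5.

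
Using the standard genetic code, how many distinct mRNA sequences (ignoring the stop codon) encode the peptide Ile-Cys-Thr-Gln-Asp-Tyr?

192

Ile: 3 codons.
Cys: 2 codons.
Thr: 4 codons.
Gln: 2 codons.
Asp: 2 codons.
Tyr: 2 codons.
3 × 2 × 4 × 2 × 2 × 2 = 192.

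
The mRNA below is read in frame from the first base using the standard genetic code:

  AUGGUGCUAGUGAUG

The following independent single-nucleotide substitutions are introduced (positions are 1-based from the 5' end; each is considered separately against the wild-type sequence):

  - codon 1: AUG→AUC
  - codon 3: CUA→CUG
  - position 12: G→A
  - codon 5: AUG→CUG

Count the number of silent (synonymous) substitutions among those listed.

Codon 1: AUG (Met) → AUC (Ile) — missense.
Codon 3: CUA (Leu) → CUG (Leu) — synonymous.
Codon 4: GUG (Val) → GUA (Val) — synonymous.
Codon 5: AUG (Met) → CUG (Leu) — missense.
Synonymous: 2 of 4.

2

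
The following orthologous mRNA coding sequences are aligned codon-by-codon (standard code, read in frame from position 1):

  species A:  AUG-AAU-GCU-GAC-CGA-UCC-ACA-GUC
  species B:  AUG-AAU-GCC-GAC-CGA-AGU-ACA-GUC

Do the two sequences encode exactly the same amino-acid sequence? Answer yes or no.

yes

Codon 1: AUG Met / AUG Met — identical.
Codon 2: AAU Asn / AAU Asn — identical.
Codon 3: GCU Ala / GCC Ala — synonymous.
Codon 4: GAC Asp / GAC Asp — identical.
Codon 5: CGA Arg / CGA Arg — identical.
Codon 6: UCC Ser / AGU Ser — synonymous.
Codon 7: ACA Thr / ACA Thr — identical.
Codon 8: GUC Val / GUC Val — identical.
Nonsynonymous differences: 0 → same protein.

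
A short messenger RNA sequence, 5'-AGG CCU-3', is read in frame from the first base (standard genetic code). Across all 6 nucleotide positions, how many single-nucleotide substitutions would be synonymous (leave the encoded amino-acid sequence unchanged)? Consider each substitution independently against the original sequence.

5

Codon 1 (AGG, Arg): 2 synonymous substitutions.
Codon 2 (CCU, Pro): 3 synonymous substitutions.
Total: 2 + 3 = 5.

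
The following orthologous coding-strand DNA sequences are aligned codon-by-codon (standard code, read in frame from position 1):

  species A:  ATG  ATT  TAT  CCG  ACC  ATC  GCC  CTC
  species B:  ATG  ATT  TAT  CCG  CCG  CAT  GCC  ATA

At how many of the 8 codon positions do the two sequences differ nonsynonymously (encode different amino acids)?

Codon 1: ATG Met / ATG Met — identical.
Codon 2: ATT Ile / ATT Ile — identical.
Codon 3: TAT Tyr / TAT Tyr — identical.
Codon 4: CCG Pro / CCG Pro — identical.
Codon 5: ACC Thr / CCG Pro — nonsynonymous.
Codon 6: ATC Ile / CAT His — nonsynonymous.
Codon 7: GCC Ala / GCC Ala — identical.
Codon 8: CTC Leu / ATA Ile — nonsynonymous.
Nonsynonymous differences: 3.

3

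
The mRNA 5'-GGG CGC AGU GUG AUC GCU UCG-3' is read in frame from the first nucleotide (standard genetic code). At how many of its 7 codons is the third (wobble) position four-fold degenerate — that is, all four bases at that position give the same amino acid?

5

Codon 1 GGG (Gly): third position 4-fold.
Codon 2 CGC (Arg): third position 4-fold.
Codon 3 AGU (Ser): third position 2-fold.
Codon 4 GUG (Val): third position 4-fold.
Codon 5 AUC (Ile): third position 3-fold.
Codon 6 GCU (Ala): third position 4-fold.
Codon 7 UCG (Ser): third position 4-fold.
Four-fold degenerate third positions: 5.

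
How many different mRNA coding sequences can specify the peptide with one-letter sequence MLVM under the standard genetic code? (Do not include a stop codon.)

Met: 1 codon.
Leu: 6 codons.
Val: 4 codons.
Met: 1 codon.
1 × 6 × 4 × 1 = 24.

24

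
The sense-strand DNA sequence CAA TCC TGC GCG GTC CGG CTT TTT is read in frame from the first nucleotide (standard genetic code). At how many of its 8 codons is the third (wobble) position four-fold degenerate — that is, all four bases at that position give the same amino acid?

Codon 1 CAA (Gln): third position 2-fold.
Codon 2 TCC (Ser): third position 4-fold.
Codon 3 TGC (Cys): third position 2-fold.
Codon 4 GCG (Ala): third position 4-fold.
Codon 5 GTC (Val): third position 4-fold.
Codon 6 CGG (Arg): third position 4-fold.
Codon 7 CTT (Leu): third position 4-fold.
Codon 8 TTT (Phe): third position 2-fold.
Four-fold degenerate third positions: 5.

5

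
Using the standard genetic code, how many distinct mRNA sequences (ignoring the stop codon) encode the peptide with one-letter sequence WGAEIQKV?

1536

Trp: 1 codon.
Gly: 4 codons.
Ala: 4 codons.
Glu: 2 codons.
Ile: 3 codons.
Gln: 2 codons.
Lys: 2 codons.
Val: 4 codons.
1 × 4 × 4 × 2 × 3 × 2 × 2 × 4 = 1536.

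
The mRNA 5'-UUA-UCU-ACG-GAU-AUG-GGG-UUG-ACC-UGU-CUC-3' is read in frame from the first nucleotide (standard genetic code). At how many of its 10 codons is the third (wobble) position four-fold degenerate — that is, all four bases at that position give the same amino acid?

5

Codon 1 UUA (Leu): third position 2-fold.
Codon 2 UCU (Ser): third position 4-fold.
Codon 3 ACG (Thr): third position 4-fold.
Codon 4 GAU (Asp): third position 2-fold.
Codon 5 AUG (Met): third position 1-fold.
Codon 6 GGG (Gly): third position 4-fold.
Codon 7 UUG (Leu): third position 2-fold.
Codon 8 ACC (Thr): third position 4-fold.
Codon 9 UGU (Cys): third position 2-fold.
Codon 10 CUC (Leu): third position 4-fold.
Four-fold degenerate third positions: 5.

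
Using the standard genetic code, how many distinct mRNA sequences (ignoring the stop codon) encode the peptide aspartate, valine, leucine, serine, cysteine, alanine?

2304

Asp: 2 codons.
Val: 4 codons.
Leu: 6 codons.
Ser: 6 codons.
Cys: 2 codons.
Ala: 4 codons.
2 × 4 × 6 × 6 × 2 × 4 = 2304.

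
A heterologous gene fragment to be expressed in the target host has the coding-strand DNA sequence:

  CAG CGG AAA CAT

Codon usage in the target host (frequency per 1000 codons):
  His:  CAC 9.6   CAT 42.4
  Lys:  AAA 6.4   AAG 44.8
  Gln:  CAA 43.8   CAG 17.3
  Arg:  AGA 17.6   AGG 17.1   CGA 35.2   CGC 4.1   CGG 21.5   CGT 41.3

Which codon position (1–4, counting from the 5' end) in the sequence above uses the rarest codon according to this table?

3

Codon 1 CAG (Gln): 17.3 per 1000.
Codon 2 CGG (Arg): 21.5 per 1000.
Codon 3 AAA (Lys): 6.4 per 1000.
Codon 4 CAT (His): 42.4 per 1000.
Lowest frequency is 6.4 at codon 3.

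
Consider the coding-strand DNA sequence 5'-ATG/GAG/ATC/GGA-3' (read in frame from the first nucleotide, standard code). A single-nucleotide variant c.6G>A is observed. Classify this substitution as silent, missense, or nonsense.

silent

Position 6 falls in codon 2: GAG → Glu.
After the substitution the codon is GAA → Glu.
Both encode Glu, so the change is synonymous.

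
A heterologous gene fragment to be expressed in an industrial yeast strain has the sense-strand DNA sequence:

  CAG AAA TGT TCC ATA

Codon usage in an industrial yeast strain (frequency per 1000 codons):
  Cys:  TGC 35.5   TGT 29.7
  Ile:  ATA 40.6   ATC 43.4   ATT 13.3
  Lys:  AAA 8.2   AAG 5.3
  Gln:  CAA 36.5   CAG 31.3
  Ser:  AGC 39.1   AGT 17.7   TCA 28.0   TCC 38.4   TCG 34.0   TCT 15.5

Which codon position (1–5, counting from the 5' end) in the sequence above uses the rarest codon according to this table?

2

Codon 1 CAG (Gln): 31.3 per 1000.
Codon 2 AAA (Lys): 8.2 per 1000.
Codon 3 TGT (Cys): 29.7 per 1000.
Codon 4 TCC (Ser): 38.4 per 1000.
Codon 5 ATA (Ile): 40.6 per 1000.
Lowest frequency is 8.2 at codon 2.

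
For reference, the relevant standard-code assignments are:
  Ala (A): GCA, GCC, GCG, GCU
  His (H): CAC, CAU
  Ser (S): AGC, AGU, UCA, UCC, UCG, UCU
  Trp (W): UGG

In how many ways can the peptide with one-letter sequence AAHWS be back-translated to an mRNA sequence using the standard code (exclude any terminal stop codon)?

Ala: 4 codons.
Ala: 4 codons.
His: 2 codons.
Trp: 1 codon.
Ser: 6 codons.
4 × 4 × 2 × 1 × 6 = 192.

192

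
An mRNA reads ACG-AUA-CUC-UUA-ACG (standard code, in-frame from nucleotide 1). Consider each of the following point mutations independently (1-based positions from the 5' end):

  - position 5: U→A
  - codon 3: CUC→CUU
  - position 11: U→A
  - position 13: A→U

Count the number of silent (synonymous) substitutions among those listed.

1

Codon 2: AUA (Ile) → AAA (Lys) — missense.
Codon 3: CUC (Leu) → CUU (Leu) — synonymous.
Codon 4: UUA (Leu) → UAA (Stop) — nonsense.
Codon 5: ACG (Thr) → UCG (Ser) — missense.
Synonymous: 1 of 4.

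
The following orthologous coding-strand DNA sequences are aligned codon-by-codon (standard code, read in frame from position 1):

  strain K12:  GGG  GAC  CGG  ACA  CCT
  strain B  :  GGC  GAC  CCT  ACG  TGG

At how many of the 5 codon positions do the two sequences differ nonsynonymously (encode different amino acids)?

Codon 1: GGG Gly / GGC Gly — synonymous.
Codon 2: GAC Asp / GAC Asp — identical.
Codon 3: CGG Arg / CCT Pro — nonsynonymous.
Codon 4: ACA Thr / ACG Thr — synonymous.
Codon 5: CCT Pro / TGG Trp — nonsynonymous.
Nonsynonymous differences: 2.

2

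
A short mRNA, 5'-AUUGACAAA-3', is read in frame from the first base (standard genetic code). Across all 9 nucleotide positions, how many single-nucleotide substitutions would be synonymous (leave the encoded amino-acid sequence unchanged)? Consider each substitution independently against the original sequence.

4

Codon 1 (AUU, Ile): 2 synonymous substitutions.
Codon 2 (GAC, Asp): 1 synonymous substitution.
Codon 3 (AAA, Lys): 1 synonymous substitution.
Total: 2 + 1 + 1 = 4.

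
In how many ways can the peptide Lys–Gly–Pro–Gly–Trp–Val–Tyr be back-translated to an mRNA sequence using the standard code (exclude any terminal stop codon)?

Lys: 2 codons.
Gly: 4 codons.
Pro: 4 codons.
Gly: 4 codons.
Trp: 1 codon.
Val: 4 codons.
Tyr: 2 codons.
2 × 4 × 4 × 4 × 1 × 4 × 2 = 1024.

1024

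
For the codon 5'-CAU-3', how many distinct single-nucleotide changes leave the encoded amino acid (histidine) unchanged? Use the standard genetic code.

Position 1: none → 0 synonymous.
Position 2: none → 0 synonymous.
Position 3: CAC → 1 synonymous.
Total: 0 + 0 + 1 = 1.

1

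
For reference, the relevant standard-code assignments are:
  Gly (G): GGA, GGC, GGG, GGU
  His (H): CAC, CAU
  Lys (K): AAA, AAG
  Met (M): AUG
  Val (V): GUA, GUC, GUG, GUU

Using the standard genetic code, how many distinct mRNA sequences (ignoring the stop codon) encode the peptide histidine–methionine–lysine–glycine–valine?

64

His: 2 codons.
Met: 1 codon.
Lys: 2 codons.
Gly: 4 codons.
Val: 4 codons.
2 × 1 × 2 × 4 × 4 = 64.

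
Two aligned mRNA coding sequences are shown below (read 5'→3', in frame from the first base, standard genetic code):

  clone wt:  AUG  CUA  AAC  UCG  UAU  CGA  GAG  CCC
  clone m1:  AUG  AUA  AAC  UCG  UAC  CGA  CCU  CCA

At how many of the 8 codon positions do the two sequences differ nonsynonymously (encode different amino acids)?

2

Codon 1: AUG Met / AUG Met — identical.
Codon 2: CUA Leu / AUA Ile — nonsynonymous.
Codon 3: AAC Asn / AAC Asn — identical.
Codon 4: UCG Ser / UCG Ser — identical.
Codon 5: UAU Tyr / UAC Tyr — synonymous.
Codon 6: CGA Arg / CGA Arg — identical.
Codon 7: GAG Glu / CCU Pro — nonsynonymous.
Codon 8: CCC Pro / CCA Pro — synonymous.
Nonsynonymous differences: 2.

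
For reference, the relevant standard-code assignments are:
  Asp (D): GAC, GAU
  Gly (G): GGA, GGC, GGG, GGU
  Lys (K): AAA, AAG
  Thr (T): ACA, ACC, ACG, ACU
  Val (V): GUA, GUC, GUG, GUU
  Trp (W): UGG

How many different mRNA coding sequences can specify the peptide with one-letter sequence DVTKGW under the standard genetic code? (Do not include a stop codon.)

256

Asp: 2 codons.
Val: 4 codons.
Thr: 4 codons.
Lys: 2 codons.
Gly: 4 codons.
Trp: 1 codon.
2 × 4 × 4 × 2 × 4 × 1 = 256.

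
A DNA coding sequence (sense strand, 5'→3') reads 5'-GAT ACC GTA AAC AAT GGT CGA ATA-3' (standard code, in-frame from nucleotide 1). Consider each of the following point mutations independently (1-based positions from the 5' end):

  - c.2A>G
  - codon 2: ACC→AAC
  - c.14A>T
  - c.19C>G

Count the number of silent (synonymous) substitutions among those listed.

Codon 1: GAT (Asp) → GGT (Gly) — missense.
Codon 2: ACC (Thr) → AAC (Asn) — missense.
Codon 5: AAT (Asn) → ATT (Ile) — missense.
Codon 7: CGA (Arg) → GGA (Gly) — missense.
Synonymous: 0 of 4.

0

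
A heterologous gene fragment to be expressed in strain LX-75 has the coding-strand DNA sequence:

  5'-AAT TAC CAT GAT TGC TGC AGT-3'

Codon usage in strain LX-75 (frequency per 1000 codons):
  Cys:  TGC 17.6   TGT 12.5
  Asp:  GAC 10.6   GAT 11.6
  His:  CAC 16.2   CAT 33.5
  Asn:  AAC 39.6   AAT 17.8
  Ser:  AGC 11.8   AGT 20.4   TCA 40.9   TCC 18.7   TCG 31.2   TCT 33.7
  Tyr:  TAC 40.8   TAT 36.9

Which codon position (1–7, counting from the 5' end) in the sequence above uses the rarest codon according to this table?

Codon 1 AAT (Asn): 17.8 per 1000.
Codon 2 TAC (Tyr): 40.8 per 1000.
Codon 3 CAT (His): 33.5 per 1000.
Codon 4 GAT (Asp): 11.6 per 1000.
Codon 5 TGC (Cys): 17.6 per 1000.
Codon 6 TGC (Cys): 17.6 per 1000.
Codon 7 AGT (Ser): 20.4 per 1000.
Lowest frequency is 11.6 at codon 4.

4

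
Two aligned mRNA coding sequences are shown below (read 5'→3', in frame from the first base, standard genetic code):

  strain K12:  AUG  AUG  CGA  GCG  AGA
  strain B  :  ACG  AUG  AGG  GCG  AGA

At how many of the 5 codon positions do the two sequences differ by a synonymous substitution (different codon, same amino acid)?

1

Codon 1: AUG Met / ACG Thr — nonsynonymous.
Codon 2: AUG Met / AUG Met — identical.
Codon 3: CGA Arg / AGG Arg — synonymous.
Codon 4: GCG Ala / GCG Ala — identical.
Codon 5: AGA Arg / AGA Arg — identical.
Synonymous differences: 1.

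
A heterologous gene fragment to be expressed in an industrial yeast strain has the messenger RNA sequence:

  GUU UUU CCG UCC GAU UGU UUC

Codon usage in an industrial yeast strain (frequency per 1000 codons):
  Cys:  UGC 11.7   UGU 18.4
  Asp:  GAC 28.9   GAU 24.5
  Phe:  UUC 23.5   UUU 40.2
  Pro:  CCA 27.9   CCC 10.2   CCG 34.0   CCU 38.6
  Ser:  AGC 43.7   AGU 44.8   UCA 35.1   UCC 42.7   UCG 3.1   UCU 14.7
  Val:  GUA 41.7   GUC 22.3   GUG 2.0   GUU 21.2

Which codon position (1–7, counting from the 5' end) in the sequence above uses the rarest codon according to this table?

Codon 1 GUU (Val): 21.2 per 1000.
Codon 2 UUU (Phe): 40.2 per 1000.
Codon 3 CCG (Pro): 34.0 per 1000.
Codon 4 UCC (Ser): 42.7 per 1000.
Codon 5 GAU (Asp): 24.5 per 1000.
Codon 6 UGU (Cys): 18.4 per 1000.
Codon 7 UUC (Phe): 23.5 per 1000.
Lowest frequency is 18.4 at codon 6.

6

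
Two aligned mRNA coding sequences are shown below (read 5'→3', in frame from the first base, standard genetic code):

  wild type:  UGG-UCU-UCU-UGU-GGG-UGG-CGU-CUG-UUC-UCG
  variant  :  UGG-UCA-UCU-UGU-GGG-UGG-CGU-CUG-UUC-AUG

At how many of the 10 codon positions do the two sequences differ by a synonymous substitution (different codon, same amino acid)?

1

Codon 1: UGG Trp / UGG Trp — identical.
Codon 2: UCU Ser / UCA Ser — synonymous.
Codon 3: UCU Ser / UCU Ser — identical.
Codon 4: UGU Cys / UGU Cys — identical.
Codon 5: GGG Gly / GGG Gly — identical.
Codon 6: UGG Trp / UGG Trp — identical.
Codon 7: CGU Arg / CGU Arg — identical.
Codon 8: CUG Leu / CUG Leu — identical.
Codon 9: UUC Phe / UUC Phe — identical.
Codon 10: UCG Ser / AUG Met — nonsynonymous.
Synonymous differences: 1.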